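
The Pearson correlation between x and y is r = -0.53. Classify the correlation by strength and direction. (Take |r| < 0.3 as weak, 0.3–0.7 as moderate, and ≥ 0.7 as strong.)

moderate negative

r = -0.53 < 0 so the relationship is negative.
|r| = 0.53, which falls in the moderate range.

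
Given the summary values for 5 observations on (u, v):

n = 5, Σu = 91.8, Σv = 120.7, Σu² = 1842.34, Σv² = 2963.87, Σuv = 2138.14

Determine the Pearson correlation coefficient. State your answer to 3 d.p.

r = (nΣuv − ΣuΣv) / √[(nΣu² − (Σu)²)(nΣv² − (Σv)²)]
Numerator: 5×2138.14 − 91.8×120.7 = -389.56
Denominator: √[(9211.7 − 8427.24)(14819.35 − 14568.49)] = √[784.46 × 250.86] = 443.6098
r = -389.56 / 443.6098 ≈ -0.878

-0.878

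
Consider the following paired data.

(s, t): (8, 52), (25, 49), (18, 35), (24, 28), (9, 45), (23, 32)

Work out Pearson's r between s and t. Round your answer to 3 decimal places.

n = 6, Σs = 107, Σt = 241, Σs² = 2199, Σt² = 10163, Σst = 4084
nΣst − ΣsΣt = 24504 − 25787 = -1283
nΣs² − (Σs)² = 13194 − 11449 = 1745; nΣt² − (Σt)² = 60978 − 58081 = 2897
r = -1283 / √(1745 × 2897) = -1283 / 2248.3916 ≈ -0.571

-0.571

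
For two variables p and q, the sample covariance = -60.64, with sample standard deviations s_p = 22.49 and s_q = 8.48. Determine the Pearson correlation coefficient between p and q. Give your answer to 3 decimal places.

r = Cov(p,q) / (s_p · s_q) = -60.64 / (22.49 × 8.48)
  = -60.64 / 190.7152 ≈ -0.318

-0.318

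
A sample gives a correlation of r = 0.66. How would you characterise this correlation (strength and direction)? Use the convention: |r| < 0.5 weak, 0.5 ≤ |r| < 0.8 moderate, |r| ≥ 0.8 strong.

r = 0.66 > 0 so the relationship is positive.
|r| = 0.66, which falls in the moderate range.

moderate positive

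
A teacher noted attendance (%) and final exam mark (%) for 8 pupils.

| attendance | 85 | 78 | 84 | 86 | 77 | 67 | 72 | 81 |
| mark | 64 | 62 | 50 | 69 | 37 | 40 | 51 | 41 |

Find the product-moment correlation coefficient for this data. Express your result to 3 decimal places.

n = 8, Σx = 630, Σy = 414, Σx² = 49924, Σy² = 22452, Σxy = 32932
nΣxy − ΣxΣy = 263456 − 260820 = 2636
nΣx² − (Σx)² = 399392 − 396900 = 2492; nΣy² − (Σy)² = 179616 − 171396 = 8220
r = 2636 / √(2492 × 8220) = 2636 / 4525.9518 ≈ 0.582

0.582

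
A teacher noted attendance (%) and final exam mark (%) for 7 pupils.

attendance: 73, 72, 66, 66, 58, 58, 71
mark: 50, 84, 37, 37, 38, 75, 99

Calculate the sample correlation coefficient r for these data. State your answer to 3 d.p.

n = 7, Σx = 464, Σy = 420, Σx² = 30994, Σy² = 29164, Σxy = 28165
nΣxy − ΣxΣy = 197155 − 194880 = 2275
nΣx² − (Σx)² = 216958 − 215296 = 1662; nΣy² − (Σy)² = 204148 − 176400 = 27748
r = 2275 / √(1662 × 27748) = 2275 / 6790.9628 ≈ 0.335

0.335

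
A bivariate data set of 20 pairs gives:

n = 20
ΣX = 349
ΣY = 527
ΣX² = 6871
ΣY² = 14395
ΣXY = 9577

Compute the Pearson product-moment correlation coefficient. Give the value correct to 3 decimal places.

r = (nΣXY − ΣXΣY) / √[(nΣX² − (ΣX)²)(nΣY² − (ΣY)²)]
Numerator: 20×9577 − 349×527 = 7617
Denominator: √[(137420 − 121801)(287900 − 277729)] = √[15619 × 10171] = 12604.0013
r = 7617 / 12604.0013 ≈ 0.604

0.604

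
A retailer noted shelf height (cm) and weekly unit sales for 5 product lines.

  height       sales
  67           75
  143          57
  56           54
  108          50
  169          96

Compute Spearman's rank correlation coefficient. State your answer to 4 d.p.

0.5000

Rank height: 2, 4, 1, 3, 5
Rank sales: 4, 3, 2, 1, 5
d = rank(height) − rank(sales): -2, 1, -1, 2, 0; Σd² = 10
ρ = 1 − 6Σd² / [n(n²−1)] = 1 − 6×10 / (5×24) = 1 − 60/120 ≈ 0.5000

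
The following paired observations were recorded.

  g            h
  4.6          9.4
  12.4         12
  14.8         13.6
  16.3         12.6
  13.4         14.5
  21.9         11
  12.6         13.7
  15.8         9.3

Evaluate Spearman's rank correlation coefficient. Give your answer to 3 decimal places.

Rank g: 1, 2, 5, 7, 4, 8, 3, 6
Rank h: 2, 4, 6, 5, 8, 3, 7, 1
d = rank(g) − rank(h): -1, -2, -1, 2, -4, 5, -4, 5; Σd² = 92
ρ = 1 − 6Σd² / [n(n²−1)] = 1 − 6×92 / (8×63) = 1 − 552/504 ≈ -0.095

-0.095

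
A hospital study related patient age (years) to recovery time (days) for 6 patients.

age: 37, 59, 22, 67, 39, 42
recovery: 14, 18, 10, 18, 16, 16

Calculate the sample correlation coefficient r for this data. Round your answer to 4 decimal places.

0.9146

n = 6, Σx = 266, Σy = 92, Σx² = 13108, Σy² = 1456, Σxy = 4302
nΣxy − ΣxΣy = 25812 − 24472 = 1340
nΣx² − (Σx)² = 78648 − 70756 = 7892; nΣy² − (Σy)² = 8736 − 8464 = 272
r = 1340 / √(7892 × 272) = 1340 / 1465.1362 ≈ 0.9146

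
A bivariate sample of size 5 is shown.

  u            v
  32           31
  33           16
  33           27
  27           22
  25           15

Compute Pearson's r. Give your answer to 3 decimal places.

0.484

n = 5, Σu = 150, Σv = 111, Σu² = 4556, Σv² = 2655, Σuv = 3380
nΣuv − ΣuΣv = 16900 − 16650 = 250
nΣu² − (Σu)² = 22780 − 22500 = 280; nΣv² − (Σv)² = 13275 − 12321 = 954
r = 250 / √(280 × 954) = 250 / 516.8365 ≈ 0.484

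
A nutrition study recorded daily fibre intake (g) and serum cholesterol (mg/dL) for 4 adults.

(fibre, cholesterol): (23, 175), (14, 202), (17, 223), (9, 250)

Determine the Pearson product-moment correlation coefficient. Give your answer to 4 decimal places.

n = 4, Σx = 63, Σy = 850, Σx² = 1095, Σy² = 183658, Σxy = 12894
nΣxy − ΣxΣy = 51576 − 53550 = -1974
nΣx² − (Σx)² = 4380 − 3969 = 411; nΣy² − (Σy)² = 734632 − 722500 = 12132
r = -1974 / √(411 × 12132) = -1974 / 2232.9917 ≈ -0.8840

-0.8840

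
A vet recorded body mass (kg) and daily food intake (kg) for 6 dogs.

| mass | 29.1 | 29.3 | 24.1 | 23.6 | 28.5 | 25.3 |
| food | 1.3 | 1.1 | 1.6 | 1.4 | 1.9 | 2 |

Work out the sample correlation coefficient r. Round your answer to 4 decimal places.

n = 6, Σx = 159.9, Σy = 9.3, Σx² = 4295.41, Σy² = 15.03, Σxy = 246.41
nΣxy − ΣxΣy = 1478.46 − 1487.07 = -8.61
nΣx² − (Σx)² = 25772.46 − 25568.01 = 204.45; nΣy² − (Σy)² = 90.18 − 86.49 = 3.69
r = -8.61 / √(204.45 × 3.69) = -8.61 / 27.4667 ≈ -0.3135

-0.3135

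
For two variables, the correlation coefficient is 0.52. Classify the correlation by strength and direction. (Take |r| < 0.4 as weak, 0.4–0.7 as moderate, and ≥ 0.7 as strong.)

r = 0.52 > 0 so the relationship is positive.
|r| = 0.52, which falls in the moderate range.

moderate positive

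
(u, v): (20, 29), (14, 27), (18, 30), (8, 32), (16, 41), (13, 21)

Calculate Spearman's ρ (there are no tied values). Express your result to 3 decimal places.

Rank u: 6, 3, 5, 1, 4, 2
Rank v: 3, 2, 4, 5, 6, 1
d = rank(u) − rank(v): 3, 1, 1, -4, -2, 1; Σd² = 32
ρ = 1 − 6Σd² / [n(n²−1)] = 1 − 6×32 / (6×35) = 1 − 192/210 ≈ 0.086

0.086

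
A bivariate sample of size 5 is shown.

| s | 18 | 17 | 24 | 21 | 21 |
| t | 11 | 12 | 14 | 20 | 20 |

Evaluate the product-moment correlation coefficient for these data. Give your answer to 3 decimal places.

n = 5, Σs = 101, Σt = 77, Σs² = 2071, Σt² = 1261, Σst = 1578
nΣst − ΣsΣt = 7890 − 7777 = 113
nΣs² − (Σs)² = 10355 − 10201 = 154; nΣt² − (Σt)² = 6305 − 5929 = 376
r = 113 / √(154 × 376) = 113 / 240.6325 ≈ 0.470

0.470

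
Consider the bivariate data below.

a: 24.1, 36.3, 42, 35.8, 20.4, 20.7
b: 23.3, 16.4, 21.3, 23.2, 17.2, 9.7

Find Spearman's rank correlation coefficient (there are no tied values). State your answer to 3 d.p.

Rank a: 3, 5, 6, 4, 1, 2
Rank b: 6, 2, 4, 5, 3, 1
d = rank(a) − rank(b): -3, 3, 2, -1, -2, 1; Σd² = 28
ρ = 1 − 6Σd² / [n(n²−1)] = 1 − 6×28 / (6×35) = 1 − 168/210 ≈ 0.200

0.200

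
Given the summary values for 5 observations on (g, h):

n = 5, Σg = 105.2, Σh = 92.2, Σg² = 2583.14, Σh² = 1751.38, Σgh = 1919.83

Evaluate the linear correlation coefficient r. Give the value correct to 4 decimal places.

r = (nΣgh − ΣgΣh) / √[(nΣg² − (Σg)²)(nΣh² − (Σh)²)]
Numerator: 5×1919.83 − 105.2×92.2 = -100.29
Denominator: √[(12915.7 − 11067.04)(8756.9 − 8500.84)] = √[1848.66 × 256.06] = 688.0174
r = -100.29 / 688.0174 ≈ -0.1458

-0.1458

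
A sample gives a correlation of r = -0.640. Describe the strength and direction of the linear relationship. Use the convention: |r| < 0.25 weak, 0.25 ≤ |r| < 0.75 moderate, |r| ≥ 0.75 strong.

moderate negative

r = -0.640 < 0 so the relationship is negative.
|r| = 0.640, which falls in the moderate range.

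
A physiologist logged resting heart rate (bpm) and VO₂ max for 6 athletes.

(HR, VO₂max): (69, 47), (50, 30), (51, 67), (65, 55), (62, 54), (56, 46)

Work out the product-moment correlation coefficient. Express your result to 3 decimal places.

0.143

n = 6, Σx = 353, Σy = 299, Σx² = 21067, Σy² = 15655, Σxy = 17659
nΣxy − ΣxΣy = 105954 − 105547 = 407
nΣx² − (Σx)² = 126402 − 124609 = 1793; nΣy² − (Σy)² = 93930 − 89401 = 4529
r = 407 / √(1793 × 4529) = 407 / 2849.6486 ≈ 0.143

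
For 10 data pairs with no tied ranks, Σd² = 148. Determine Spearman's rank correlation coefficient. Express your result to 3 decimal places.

ρ = 1 − 6Σd² / [n(n²−1)] = 1 − 6×148 / (10×99)
  = 1 − 888/990 = 1 − 0.8970 ≈ 0.103

0.103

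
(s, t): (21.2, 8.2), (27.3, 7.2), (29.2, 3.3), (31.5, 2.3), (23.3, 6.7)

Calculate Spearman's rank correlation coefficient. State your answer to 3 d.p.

-0.900

Rank s: 1, 3, 4, 5, 2
Rank t: 5, 4, 2, 1, 3
d = rank(s) − rank(t): -4, -1, 2, 4, -1; Σd² = 38
ρ = 1 − 6Σd² / [n(n²−1)] = 1 − 6×38 / (5×24) = 1 − 228/120 ≈ -0.900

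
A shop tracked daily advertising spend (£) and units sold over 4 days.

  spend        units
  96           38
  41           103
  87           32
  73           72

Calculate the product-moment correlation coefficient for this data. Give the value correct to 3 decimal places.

n = 4, Σx = 297, Σy = 245, Σx² = 23795, Σy² = 18261, Σxy = 15911
nΣxy − ΣxΣy = 63644 − 72765 = -9121
nΣx² − (Σx)² = 95180 − 88209 = 6971; nΣy² − (Σy)² = 73044 − 60025 = 13019
r = -9121 / √(6971 × 13019) = -9121 / 9526.5654 ≈ -0.957

-0.957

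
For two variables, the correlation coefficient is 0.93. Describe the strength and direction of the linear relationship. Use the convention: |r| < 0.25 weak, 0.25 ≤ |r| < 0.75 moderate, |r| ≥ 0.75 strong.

r = 0.93 > 0 so the relationship is positive.
|r| = 0.93, which falls in the strong range.

strong positive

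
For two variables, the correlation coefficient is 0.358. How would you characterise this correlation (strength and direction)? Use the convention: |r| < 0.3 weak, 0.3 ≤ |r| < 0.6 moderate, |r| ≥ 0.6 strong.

moderate positive

r = 0.358 > 0 so the relationship is positive.
|r| = 0.358, which falls in the moderate range.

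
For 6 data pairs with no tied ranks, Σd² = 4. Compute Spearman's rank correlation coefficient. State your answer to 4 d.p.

ρ = 1 − 6Σd² / [n(n²−1)] = 1 − 6×4 / (6×35)
  = 1 − 24/210 = 1 − 0.11429 ≈ 0.8857

0.8857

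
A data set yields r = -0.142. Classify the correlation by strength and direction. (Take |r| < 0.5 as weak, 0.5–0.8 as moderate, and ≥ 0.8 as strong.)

weak negative

r = -0.142 < 0 so the relationship is negative.
|r| = 0.142, which falls in the weak range.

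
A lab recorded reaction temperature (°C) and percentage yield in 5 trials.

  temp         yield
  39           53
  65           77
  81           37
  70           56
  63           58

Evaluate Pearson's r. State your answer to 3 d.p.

n = 5, Σx = 318, Σy = 281, Σx² = 21176, Σy² = 16607, Σxy = 17643
nΣxy − ΣxΣy = 88215 − 89358 = -1143
nΣx² − (Σx)² = 105880 − 101124 = 4756; nΣy² − (Σy)² = 83035 − 78961 = 4074
r = -1143 / √(4756 × 4074) = -1143 / 4401.8114 ≈ -0.260

-0.260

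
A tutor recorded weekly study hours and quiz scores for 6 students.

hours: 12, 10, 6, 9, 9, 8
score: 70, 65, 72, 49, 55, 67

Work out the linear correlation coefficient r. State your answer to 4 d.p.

-0.0883

n = 6, Σx = 54, Σy = 378, Σx² = 506, Σy² = 24224, Σxy = 3394
nΣxy − ΣxΣy = 20364 − 20412 = -48
nΣx² − (Σx)² = 3036 − 2916 = 120; nΣy² − (Σy)² = 145344 − 142884 = 2460
r = -48 / √(120 × 2460) = -48 / 543.3231 ≈ -0.0883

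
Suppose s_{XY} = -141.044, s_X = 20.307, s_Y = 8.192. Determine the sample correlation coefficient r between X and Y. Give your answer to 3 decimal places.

-0.848

r = Cov(X,Y) / (s_X · s_Y) = -141.044 / (20.307 × 8.192)
  = -141.044 / 166.3549 ≈ -0.848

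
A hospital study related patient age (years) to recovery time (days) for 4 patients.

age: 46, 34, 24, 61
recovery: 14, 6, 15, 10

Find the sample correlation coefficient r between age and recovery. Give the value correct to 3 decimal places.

-0.194

n = 4, Σx = 165, Σy = 45, Σx² = 7569, Σy² = 557, Σxy = 1818
nΣxy − ΣxΣy = 7272 − 7425 = -153
nΣx² − (Σx)² = 30276 − 27225 = 3051; nΣy² − (Σy)² = 2228 − 2025 = 203
r = -153 / √(3051 × 203) = -153 / 786.9898 ≈ -0.194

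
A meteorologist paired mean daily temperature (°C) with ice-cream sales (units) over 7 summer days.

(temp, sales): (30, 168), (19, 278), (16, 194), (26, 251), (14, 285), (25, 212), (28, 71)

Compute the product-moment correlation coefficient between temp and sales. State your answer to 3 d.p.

-0.613

n = 7, Σx = 158, Σy = 1459, Σx² = 3798, Σy² = 337355, Σxy = 31230
nΣxy − ΣxΣy = 218610 − 230522 = -11912
nΣx² − (Σx)² = 26586 − 24964 = 1622; nΣy² − (Σy)² = 2361485 − 2128681 = 232804
r = -11912 / √(1622 × 232804) = -11912 / 19432.1406 ≈ -0.613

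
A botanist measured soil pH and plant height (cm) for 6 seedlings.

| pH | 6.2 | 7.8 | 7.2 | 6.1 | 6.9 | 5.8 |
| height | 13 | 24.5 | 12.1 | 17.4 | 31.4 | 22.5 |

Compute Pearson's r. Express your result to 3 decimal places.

n = 6, Σx = 40, Σy = 120.9, Σx² = 269.58, Σy² = 2710.63, Σxy = 812.12
nΣxy − ΣxΣy = 4872.72 − 4836 = 36.72
nΣx² − (Σx)² = 1617.48 − 1600 = 17.48; nΣy² − (Σy)² = 16263.78 − 14616.81 = 1646.97
r = 36.72 / √(17.48 × 1646.97) = 36.72 / 169.6733 ≈ 0.216

0.216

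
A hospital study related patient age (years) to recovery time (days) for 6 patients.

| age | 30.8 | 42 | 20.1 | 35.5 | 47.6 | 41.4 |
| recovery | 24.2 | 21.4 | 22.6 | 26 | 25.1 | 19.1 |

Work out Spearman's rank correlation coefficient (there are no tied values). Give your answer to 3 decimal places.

Rank age: 2, 5, 1, 3, 6, 4
Rank recovery: 4, 2, 3, 6, 5, 1
d = rank(age) − rank(recovery): -2, 3, -2, -3, 1, 3; Σd² = 36
ρ = 1 − 6Σd² / [n(n²−1)] = 1 − 6×36 / (6×35) = 1 − 216/210 ≈ -0.029

-0.029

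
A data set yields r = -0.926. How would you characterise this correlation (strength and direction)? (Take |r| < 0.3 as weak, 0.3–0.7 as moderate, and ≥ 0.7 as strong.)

r = -0.926 < 0 so the relationship is negative.
|r| = 0.926, which falls in the strong range.

strong negative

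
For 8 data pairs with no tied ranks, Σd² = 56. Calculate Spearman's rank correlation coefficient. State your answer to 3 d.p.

ρ = 1 − 6Σd² / [n(n²−1)] = 1 − 6×56 / (8×63)
  = 1 − 336/504 = 1 − 0.6667 ≈ 0.333

0.333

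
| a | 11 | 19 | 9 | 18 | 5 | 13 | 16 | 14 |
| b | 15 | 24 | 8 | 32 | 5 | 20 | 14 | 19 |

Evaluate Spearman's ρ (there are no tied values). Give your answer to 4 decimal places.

Rank a: 3, 8, 2, 7, 1, 4, 6, 5
Rank b: 4, 7, 2, 8, 1, 6, 3, 5
d = rank(a) − rank(b): -1, 1, 0, -1, 0, -2, 3, 0; Σd² = 16
ρ = 1 − 6Σd² / [n(n²−1)] = 1 − 6×16 / (8×63) = 1 − 96/504 ≈ 0.8095

0.8095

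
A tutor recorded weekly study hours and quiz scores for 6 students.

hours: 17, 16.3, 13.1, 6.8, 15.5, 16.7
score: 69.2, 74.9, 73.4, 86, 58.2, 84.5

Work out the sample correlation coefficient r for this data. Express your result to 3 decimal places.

-0.469

n = 6, Σx = 85.4, Σy = 446.2, Σx² = 1291.68, Σy² = 33709.7, Σxy = 6256.86
nΣxy − ΣxΣy = 37541.16 − 38105.48 = -564.32
nΣx² − (Σx)² = 7750.08 − 7293.16 = 456.92; nΣy² − (Σy)² = 202258.2 − 199094.44 = 3163.76
r = -564.32 / √(456.92 × 3163.76) = -564.32 / 1202.3249 ≈ -0.469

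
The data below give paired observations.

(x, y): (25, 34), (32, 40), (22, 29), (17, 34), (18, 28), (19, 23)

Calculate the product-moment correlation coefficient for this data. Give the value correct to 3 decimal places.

0.717

n = 6, Σx = 133, Σy = 188, Σx² = 3107, Σy² = 6066, Σxy = 4287
nΣxy − ΣxΣy = 25722 − 25004 = 718
nΣx² − (Σx)² = 18642 − 17689 = 953; nΣy² − (Σy)² = 36396 − 35344 = 1052
r = 718 / √(953 × 1052) = 718 / 1001.2772 ≈ 0.717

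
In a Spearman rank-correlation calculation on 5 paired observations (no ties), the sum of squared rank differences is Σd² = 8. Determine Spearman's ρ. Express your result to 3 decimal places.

0.600

ρ = 1 − 6Σd² / [n(n²−1)] = 1 − 6×8 / (5×24)
  = 1 − 48/120 = 1 − 0.4000 ≈ 0.600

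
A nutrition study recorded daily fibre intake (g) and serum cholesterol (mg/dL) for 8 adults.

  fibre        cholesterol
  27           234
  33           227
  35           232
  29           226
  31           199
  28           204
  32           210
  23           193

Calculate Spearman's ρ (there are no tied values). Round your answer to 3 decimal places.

0.381

Rank fibre: 2, 7, 8, 4, 5, 3, 6, 1
Rank cholesterol: 8, 6, 7, 5, 2, 3, 4, 1
d = rank(fibre) − rank(cholesterol): -6, 1, 1, -1, 3, 0, 2, 0; Σd² = 52
ρ = 1 − 6Σd² / [n(n²−1)] = 1 − 6×52 / (8×63) = 1 − 312/504 ≈ 0.381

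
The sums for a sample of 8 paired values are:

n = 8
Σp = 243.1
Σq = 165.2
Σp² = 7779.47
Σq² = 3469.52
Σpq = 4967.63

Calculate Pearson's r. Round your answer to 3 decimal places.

-0.347

r = (nΣpq − ΣpΣq) / √[(nΣp² − (Σp)²)(nΣq² − (Σq)²)]
Numerator: 8×4967.63 − 243.1×165.2 = -419.08
Denominator: √[(62235.76 − 59097.61)(27756.16 − 27291.04)] = √[3138.15 × 465.12] = 1208.1458
r = -419.08 / 1208.1458 ≈ -0.347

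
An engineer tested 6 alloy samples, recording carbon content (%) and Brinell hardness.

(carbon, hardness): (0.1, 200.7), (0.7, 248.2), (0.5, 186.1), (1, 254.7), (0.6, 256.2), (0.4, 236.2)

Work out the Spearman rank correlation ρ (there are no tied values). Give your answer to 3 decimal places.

0.657

Rank carbon: 1, 5, 3, 6, 4, 2
Rank hardness: 2, 4, 1, 5, 6, 3
d = rank(carbon) − rank(hardness): -1, 1, 2, 1, -2, -1; Σd² = 12
ρ = 1 − 6Σd² / [n(n²−1)] = 1 − 6×12 / (6×35) = 1 − 72/210 ≈ 0.657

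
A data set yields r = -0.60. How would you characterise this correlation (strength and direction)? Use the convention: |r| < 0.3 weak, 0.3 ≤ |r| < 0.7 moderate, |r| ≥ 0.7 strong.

r = -0.60 < 0 so the relationship is negative.
|r| = 0.60, which falls in the moderate range.

moderate negative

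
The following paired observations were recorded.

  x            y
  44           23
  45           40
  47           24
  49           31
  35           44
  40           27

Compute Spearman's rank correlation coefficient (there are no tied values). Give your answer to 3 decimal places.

Rank x: 3, 4, 5, 6, 1, 2
Rank y: 1, 5, 2, 4, 6, 3
d = rank(x) − rank(y): 2, -1, 3, 2, -5, -1; Σd² = 44
ρ = 1 − 6Σd² / [n(n²−1)] = 1 − 6×44 / (6×35) = 1 − 264/210 ≈ -0.257

-0.257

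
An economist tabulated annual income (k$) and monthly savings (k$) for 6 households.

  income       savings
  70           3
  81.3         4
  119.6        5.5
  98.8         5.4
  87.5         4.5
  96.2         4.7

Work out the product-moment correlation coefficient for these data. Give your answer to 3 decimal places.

0.920

n = 6, Σx = 553.4, Σy = 27.1, Σx² = 52485.98, Σy² = 126.75, Σxy = 2572.41
nΣxy − ΣxΣy = 15434.46 − 14997.14 = 437.32
nΣx² − (Σx)² = 314915.88 − 306251.56 = 8664.32; nΣy² − (Σy)² = 760.5 − 734.41 = 26.09
r = 437.32 / √(8664.32 × 26.09) = 437.32 / 475.4494 ≈ 0.920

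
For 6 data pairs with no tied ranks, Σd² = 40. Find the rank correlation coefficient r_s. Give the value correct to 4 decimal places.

ρ = 1 − 6Σd² / [n(n²−1)] = 1 − 6×40 / (6×35)
  = 1 − 240/210 = 1 − 1.14286 ≈ -0.1429

-0.1429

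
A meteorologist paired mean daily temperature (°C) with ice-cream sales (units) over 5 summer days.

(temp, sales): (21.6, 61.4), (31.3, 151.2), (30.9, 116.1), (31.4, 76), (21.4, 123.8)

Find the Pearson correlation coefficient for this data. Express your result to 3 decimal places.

n = 5, Σx = 136.6, Σy = 528.5, Σx² = 3844.98, Σy² = 61213.05, Σxy = 14682.01
nΣxy − ΣxΣy = 73410.05 − 72193.1 = 1216.95
nΣx² − (Σx)² = 19224.9 − 18659.56 = 565.34; nΣy² − (Σy)² = 306065.25 − 279312.25 = 26753
r = 1216.95 / √(565.34 × 26753) = 1216.95 / 3889.0283 ≈ 0.313

0.313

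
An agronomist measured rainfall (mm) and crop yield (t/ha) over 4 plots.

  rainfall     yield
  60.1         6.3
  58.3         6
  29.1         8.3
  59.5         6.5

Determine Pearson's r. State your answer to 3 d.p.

-0.972

n = 4, Σx = 207, Σy = 27.1, Σx² = 11397.96, Σy² = 186.83, Σxy = 1356.71
nΣxy − ΣxΣy = 5426.84 − 5609.7 = -182.86
nΣx² − (Σx)² = 45591.84 − 42849 = 2742.84; nΣy² − (Σy)² = 747.32 − 734.41 = 12.91
r = -182.86 / √(2742.84 × 12.91) = -182.86 / 188.1756 ≈ -0.972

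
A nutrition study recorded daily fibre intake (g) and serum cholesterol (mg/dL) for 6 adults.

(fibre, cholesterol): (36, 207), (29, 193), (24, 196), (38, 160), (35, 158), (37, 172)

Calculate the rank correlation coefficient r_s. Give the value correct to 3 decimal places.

-0.371

Rank fibre: 4, 2, 1, 6, 3, 5
Rank cholesterol: 6, 4, 5, 2, 1, 3
d = rank(fibre) − rank(cholesterol): -2, -2, -4, 4, 2, 2; Σd² = 48
ρ = 1 − 6Σd² / [n(n²−1)] = 1 − 6×48 / (6×35) = 1 − 288/210 ≈ -0.371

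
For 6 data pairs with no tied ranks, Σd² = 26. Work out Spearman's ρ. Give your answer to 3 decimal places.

0.257

ρ = 1 − 6Σd² / [n(n²−1)] = 1 − 6×26 / (6×35)
  = 1 − 156/210 = 1 − 0.7429 ≈ 0.257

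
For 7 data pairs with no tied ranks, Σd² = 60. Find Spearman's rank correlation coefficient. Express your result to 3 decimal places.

-0.071

ρ = 1 − 6Σd² / [n(n²−1)] = 1 − 6×60 / (7×48)
  = 1 − 360/336 = 1 − 1.0714 ≈ -0.071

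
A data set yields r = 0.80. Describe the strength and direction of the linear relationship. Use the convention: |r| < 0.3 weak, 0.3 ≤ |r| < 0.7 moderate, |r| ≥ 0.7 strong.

strong positive

r = 0.80 > 0 so the relationship is positive.
|r| = 0.80, which falls in the strong range.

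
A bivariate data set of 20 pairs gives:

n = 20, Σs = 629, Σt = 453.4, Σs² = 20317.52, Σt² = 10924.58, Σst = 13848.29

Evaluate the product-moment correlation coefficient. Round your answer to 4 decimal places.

r = (nΣst − ΣsΣt) / √[(nΣs² − (Σs)²)(nΣt² − (Σt)²)]
Numerator: 20×13848.29 − 629×453.4 = -8222.8
Denominator: √[(406350.4 − 395641)(218491.6 − 205571.56)] = √[10709.4 × 12920.04] = 11762.9025
r = -8222.8 / 11762.9025 ≈ -0.6990

-0.6990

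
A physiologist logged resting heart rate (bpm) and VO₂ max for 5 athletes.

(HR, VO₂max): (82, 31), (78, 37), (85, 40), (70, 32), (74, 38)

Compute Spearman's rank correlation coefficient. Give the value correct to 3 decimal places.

Rank HR: 4, 3, 5, 1, 2
Rank VO₂max: 1, 3, 5, 2, 4
d = rank(HR) − rank(VO₂max): 3, 0, 0, -1, -2; Σd² = 14
ρ = 1 − 6Σd² / [n(n²−1)] = 1 − 6×14 / (5×24) = 1 − 84/120 ≈ 0.300

0.300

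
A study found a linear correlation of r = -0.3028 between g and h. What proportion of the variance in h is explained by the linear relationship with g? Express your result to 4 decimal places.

0.0917

r² = (-0.3028)² = 0.0917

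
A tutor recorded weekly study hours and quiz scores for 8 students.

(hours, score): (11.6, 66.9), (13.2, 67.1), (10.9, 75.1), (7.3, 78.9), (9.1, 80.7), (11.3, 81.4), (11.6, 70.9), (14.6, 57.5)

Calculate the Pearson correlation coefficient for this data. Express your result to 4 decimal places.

-0.8150

n = 8, Σx = 89.6, Σy = 578.5, Σx² = 1039.12, Σy² = 42314.75, Σxy = 6372.45
nΣxy − ΣxΣy = 50979.6 − 51833.6 = -854
nΣx² − (Σx)² = 8312.96 − 8028.16 = 284.8; nΣy² − (Σy)² = 338518 − 334662.25 = 3855.75
r = -854 / √(284.8 × 3855.75) = -854 / 1047.9111 ≈ -0.8150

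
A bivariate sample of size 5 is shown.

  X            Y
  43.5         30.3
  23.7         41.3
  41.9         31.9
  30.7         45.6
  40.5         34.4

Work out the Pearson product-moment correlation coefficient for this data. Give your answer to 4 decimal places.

-0.8575

n = 5, ΣX = 180.3, ΣY = 183.5, ΣX² = 6792.29, ΣY² = 6904.11, ΣXY = 6426.59
nΣXY − ΣXΣY = 32132.95 − 33085.05 = -952.1
nΣX² − (ΣX)² = 33961.45 − 32508.09 = 1453.36; nΣY² − (ΣY)² = 34520.55 − 33672.25 = 848.3
r = -952.1 / √(1453.36 × 848.3) = -952.1 / 1110.3537 ≈ -0.8575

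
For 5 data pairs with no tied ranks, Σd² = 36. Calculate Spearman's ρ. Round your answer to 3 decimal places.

ρ = 1 − 6Σd² / [n(n²−1)] = 1 − 6×36 / (5×24)
  = 1 − 216/120 = 1 − 1.8000 ≈ -0.800

-0.800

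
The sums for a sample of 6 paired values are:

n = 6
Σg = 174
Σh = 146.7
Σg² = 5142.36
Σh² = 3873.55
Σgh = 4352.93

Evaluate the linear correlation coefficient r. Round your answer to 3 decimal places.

0.593

r = (nΣgh − ΣgΣh) / √[(nΣg² − (Σg)²)(nΣh² − (Σh)²)]
Numerator: 6×4352.93 − 174×146.7 = 591.78
Denominator: √[(30854.16 − 30276)(23241.3 − 21520.89)] = √[578.16 × 1720.41] = 997.3326
r = 591.78 / 997.3326 ≈ 0.593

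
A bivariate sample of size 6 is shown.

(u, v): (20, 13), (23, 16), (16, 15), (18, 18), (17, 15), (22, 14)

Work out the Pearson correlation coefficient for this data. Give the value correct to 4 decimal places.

-0.1794

n = 6, Σu = 116, Σv = 91, Σu² = 2282, Σv² = 1395, Σuv = 1755
nΣuv − ΣuΣv = 10530 − 10556 = -26
nΣu² − (Σu)² = 13692 − 13456 = 236; nΣv² − (Σv)² = 8370 − 8281 = 89
r = -26 / √(236 × 89) = -26 / 144.9276 ≈ -0.1794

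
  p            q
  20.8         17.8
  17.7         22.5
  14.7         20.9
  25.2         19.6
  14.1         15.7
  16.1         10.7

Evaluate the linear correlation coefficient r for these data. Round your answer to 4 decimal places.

n = 6, Σp = 108.6, Σq = 107.2, Σp² = 2055.08, Σq² = 2005.04, Σpq = 1963.28
nΣpq − ΣpΣq = 11779.68 − 11641.92 = 137.76
nΣp² − (Σp)² = 12330.48 − 11793.96 = 536.52; nΣq² − (Σq)² = 12030.24 − 11491.84 = 538.4
r = 137.76 / √(536.52 × 538.4) = 137.76 / 537.4592 ≈ 0.2563

0.2563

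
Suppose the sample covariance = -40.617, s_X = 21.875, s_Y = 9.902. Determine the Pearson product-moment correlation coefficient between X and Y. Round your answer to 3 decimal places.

r = Cov(X,Y) / (s_X · s_Y) = -40.617 / (21.875 × 9.902)
  = -40.617 / 216.6062 ≈ -0.188

-0.188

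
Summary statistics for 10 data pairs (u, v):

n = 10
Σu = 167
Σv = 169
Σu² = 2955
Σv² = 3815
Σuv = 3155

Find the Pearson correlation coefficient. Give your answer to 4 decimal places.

0.8336

r = (nΣuv − ΣuΣv) / √[(nΣu² − (Σu)²)(nΣv² − (Σv)²)]
Numerator: 10×3155 − 167×169 = 3327
Denominator: √[(29550 − 27889)(38150 − 28561)] = √[1661 × 9589] = 3990.9058
r = 3327 / 3990.9058 ≈ 0.8336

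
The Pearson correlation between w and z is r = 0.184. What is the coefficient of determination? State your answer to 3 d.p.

0.034

r² = (0.184)² = 0.034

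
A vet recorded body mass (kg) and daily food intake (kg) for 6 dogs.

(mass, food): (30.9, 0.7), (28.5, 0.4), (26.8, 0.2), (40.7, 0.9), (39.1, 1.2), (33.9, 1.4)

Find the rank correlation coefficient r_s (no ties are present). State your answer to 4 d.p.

Rank mass: 3, 2, 1, 6, 5, 4
Rank food: 3, 2, 1, 4, 5, 6
d = rank(mass) − rank(food): 0, 0, 0, 2, 0, -2; Σd² = 8
ρ = 1 − 6Σd² / [n(n²−1)] = 1 − 6×8 / (6×35) = 1 − 48/210 ≈ 0.7714

0.7714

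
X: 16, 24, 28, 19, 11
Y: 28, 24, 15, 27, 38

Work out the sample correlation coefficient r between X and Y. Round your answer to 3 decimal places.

-0.964

n = 5, ΣX = 98, ΣY = 132, ΣX² = 2098, ΣY² = 3758, ΣXY = 2375
nΣXY − ΣXΣY = 11875 − 12936 = -1061
nΣX² − (ΣX)² = 10490 − 9604 = 886; nΣY² − (ΣY)² = 18790 − 17424 = 1366
r = -1061 / √(886 × 1366) = -1061 / 1100.1254 ≈ -0.964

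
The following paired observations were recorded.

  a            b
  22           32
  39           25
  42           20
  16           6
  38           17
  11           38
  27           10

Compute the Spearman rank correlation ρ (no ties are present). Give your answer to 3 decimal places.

-0.143

Rank a: 3, 6, 7, 2, 5, 1, 4
Rank b: 6, 5, 4, 1, 3, 7, 2
d = rank(a) − rank(b): -3, 1, 3, 1, 2, -6, 2; Σd² = 64
ρ = 1 − 6Σd² / [n(n²−1)] = 1 − 6×64 / (7×48) = 1 − 384/336 ≈ -0.143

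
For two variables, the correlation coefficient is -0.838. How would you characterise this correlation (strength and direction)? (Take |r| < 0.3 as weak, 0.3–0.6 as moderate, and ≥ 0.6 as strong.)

strong negative

r = -0.838 < 0 so the relationship is negative.
|r| = 0.838, which falls in the strong range.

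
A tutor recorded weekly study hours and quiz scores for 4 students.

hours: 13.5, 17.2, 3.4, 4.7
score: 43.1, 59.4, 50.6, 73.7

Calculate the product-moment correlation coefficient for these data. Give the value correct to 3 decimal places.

-0.294

n = 4, Σx = 38.8, Σy = 226.8, Σx² = 511.74, Σy² = 13378.02, Σxy = 2121.96
nΣxy − ΣxΣy = 8487.84 − 8799.84 = -312
nΣx² − (Σx)² = 2046.96 − 1505.44 = 541.52; nΣy² − (Σy)² = 53512.08 − 51438.24 = 2073.84
r = -312 / √(541.52 × 2073.84) = -312 / 1059.7291 ≈ -0.294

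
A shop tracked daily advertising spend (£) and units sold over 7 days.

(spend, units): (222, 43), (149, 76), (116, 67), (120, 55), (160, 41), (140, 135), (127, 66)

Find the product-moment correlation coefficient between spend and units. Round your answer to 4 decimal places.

n = 7, Σx = 1034, Σy = 483, Σx² = 160670, Σy² = 39401, Σxy = 69084
nΣxy − ΣxΣy = 483588 − 499422 = -15834
nΣx² − (Σx)² = 1124690 − 1069156 = 55534; nΣy² − (Σy)² = 275807 − 233289 = 42518
r = -15834 / √(55534 × 42518) = -15834 / 48592.1250 ≈ -0.3259

-0.3259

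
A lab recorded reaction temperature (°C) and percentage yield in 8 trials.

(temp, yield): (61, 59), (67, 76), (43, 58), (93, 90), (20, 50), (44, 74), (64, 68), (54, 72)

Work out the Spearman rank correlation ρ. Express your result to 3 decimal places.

0.786

Rank temp: 5, 7, 2, 8, 1, 3, 6, 4
Rank yield: 3, 7, 2, 8, 1, 6, 4, 5
d = rank(temp) − rank(yield): 2, 0, 0, 0, 0, -3, 2, -1; Σd² = 18
ρ = 1 − 6Σd² / [n(n²−1)] = 1 − 6×18 / (8×63) = 1 − 108/504 ≈ 0.786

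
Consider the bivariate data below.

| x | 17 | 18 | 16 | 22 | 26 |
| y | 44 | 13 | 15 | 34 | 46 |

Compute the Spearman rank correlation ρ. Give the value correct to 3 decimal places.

0.500

Rank x: 2, 3, 1, 4, 5
Rank y: 4, 1, 2, 3, 5
d = rank(x) − rank(y): -2, 2, -1, 1, 0; Σd² = 10
ρ = 1 − 6Σd² / [n(n²−1)] = 1 − 6×10 / (5×24) = 1 − 60/120 ≈ 0.500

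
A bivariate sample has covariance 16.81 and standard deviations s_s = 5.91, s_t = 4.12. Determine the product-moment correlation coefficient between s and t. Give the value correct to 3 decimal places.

0.690

r = Cov(s,t) / (s_s · s_t) = 16.81 / (5.91 × 4.12)
  = 16.81 / 24.3492 ≈ 0.690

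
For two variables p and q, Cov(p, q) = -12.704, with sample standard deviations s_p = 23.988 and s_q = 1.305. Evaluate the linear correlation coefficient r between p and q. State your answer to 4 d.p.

r = Cov(p,q) / (s_p · s_q) = -12.704 / (23.988 × 1.305)
  = -12.704 / 31.3043 ≈ -0.4058

-0.4058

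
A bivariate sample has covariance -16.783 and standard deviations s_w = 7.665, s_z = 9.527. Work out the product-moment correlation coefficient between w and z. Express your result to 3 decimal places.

-0.230

r = Cov(w,z) / (s_w · s_z) = -16.783 / (7.665 × 9.527)
  = -16.783 / 73.0245 ≈ -0.230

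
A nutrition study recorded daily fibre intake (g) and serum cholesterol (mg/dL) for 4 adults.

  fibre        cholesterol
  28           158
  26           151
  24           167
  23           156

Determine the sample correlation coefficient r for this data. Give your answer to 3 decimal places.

n = 4, Σx = 101, Σy = 632, Σx² = 2565, Σy² = 99990, Σxy = 15946
nΣxy − ΣxΣy = 63784 − 63832 = -48
nΣx² − (Σx)² = 10260 − 10201 = 59; nΣy² − (Σy)² = 399960 − 399424 = 536
r = -48 / √(59 × 536) = -48 / 177.8314 ≈ -0.270

-0.270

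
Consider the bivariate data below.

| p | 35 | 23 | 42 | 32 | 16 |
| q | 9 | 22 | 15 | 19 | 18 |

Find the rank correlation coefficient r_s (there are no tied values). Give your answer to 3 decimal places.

-0.600

Rank p: 4, 2, 5, 3, 1
Rank q: 1, 5, 2, 4, 3
d = rank(p) − rank(q): 3, -3, 3, -1, -2; Σd² = 32
ρ = 1 − 6Σd² / [n(n²−1)] = 1 − 6×32 / (5×24) = 1 − 192/120 ≈ -0.600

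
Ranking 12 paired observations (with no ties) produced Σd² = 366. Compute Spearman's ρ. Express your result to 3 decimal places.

ρ = 1 − 6Σd² / [n(n²−1)] = 1 − 6×366 / (12×143)
  = 1 − 2196/1716 = 1 − 1.2797 ≈ -0.280

-0.280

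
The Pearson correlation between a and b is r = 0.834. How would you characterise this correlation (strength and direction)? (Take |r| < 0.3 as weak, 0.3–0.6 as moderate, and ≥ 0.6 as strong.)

r = 0.834 > 0 so the relationship is positive.
|r| = 0.834, which falls in the strong range.

strong positive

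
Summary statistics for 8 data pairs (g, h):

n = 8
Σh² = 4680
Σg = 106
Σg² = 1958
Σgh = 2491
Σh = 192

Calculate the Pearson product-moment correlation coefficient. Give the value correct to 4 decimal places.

r = (nΣgh − ΣgΣh) / √[(nΣg² − (Σg)²)(nΣh² − (Σh)²)]
Numerator: 8×2491 − 106×192 = -424
Denominator: √[(15664 − 11236)(37440 − 36864)] = √[4428 × 576] = 1597.0373
r = -424 / 1597.0373 ≈ -0.2655

-0.2655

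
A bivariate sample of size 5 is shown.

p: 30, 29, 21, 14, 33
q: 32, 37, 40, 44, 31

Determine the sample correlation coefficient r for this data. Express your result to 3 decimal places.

n = 5, Σp = 127, Σq = 184, Σp² = 3467, Σq² = 6890, Σpq = 4512
nΣpq − ΣpΣq = 22560 − 23368 = -808
nΣp² − (Σp)² = 17335 − 16129 = 1206; nΣq² − (Σq)² = 34450 − 33856 = 594
r = -808 / √(1206 × 594) = -808 / 846.3829 ≈ -0.955

-0.955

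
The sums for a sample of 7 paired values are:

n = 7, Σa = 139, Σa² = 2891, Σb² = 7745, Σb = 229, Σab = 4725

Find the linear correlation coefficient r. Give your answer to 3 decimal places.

r = (nΣab − ΣaΣb) / √[(nΣa² − (Σa)²)(nΣb² − (Σb)²)]
Numerator: 7×4725 − 139×229 = 1244
Denominator: √[(20237 − 19321)(54215 − 52441)] = √[916 × 1774] = 1274.7486
r = 1244 / 1274.7486 ≈ 0.976

0.976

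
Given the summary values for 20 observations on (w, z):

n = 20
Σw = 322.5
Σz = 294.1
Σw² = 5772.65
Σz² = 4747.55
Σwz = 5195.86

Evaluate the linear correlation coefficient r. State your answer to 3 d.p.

r = (nΣwz − ΣwΣz) / √[(nΣw² − (Σw)²)(nΣz² − (Σz)²)]
Numerator: 20×5195.86 − 322.5×294.1 = 9069.95
Denominator: √[(115453 − 104006.25)(94951 − 86494.81)] = √[11446.75 × 8456.19] = 9838.4904
r = 9069.95 / 9838.4904 ≈ 0.922

0.922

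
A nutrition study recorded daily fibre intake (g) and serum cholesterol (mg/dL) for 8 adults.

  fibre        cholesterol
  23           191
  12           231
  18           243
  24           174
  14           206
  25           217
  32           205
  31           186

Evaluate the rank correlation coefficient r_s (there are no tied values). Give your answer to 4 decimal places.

-0.5238

Rank fibre: 4, 1, 3, 5, 2, 6, 8, 7
Rank cholesterol: 3, 7, 8, 1, 5, 6, 4, 2
d = rank(fibre) − rank(cholesterol): 1, -6, -5, 4, -3, 0, 4, 5; Σd² = 128
ρ = 1 − 6Σd² / [n(n²−1)] = 1 − 6×128 / (8×63) = 1 − 768/504 ≈ -0.5238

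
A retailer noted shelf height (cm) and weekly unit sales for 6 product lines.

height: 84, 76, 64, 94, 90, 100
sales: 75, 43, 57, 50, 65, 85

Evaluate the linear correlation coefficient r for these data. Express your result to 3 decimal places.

n = 6, Σx = 508, Σy = 375, Σx² = 43864, Σy² = 24673, Σxy = 32266
nΣxy − ΣxΣy = 193596 − 190500 = 3096
nΣx² − (Σx)² = 263184 − 258064 = 5120; nΣy² − (Σy)² = 148038 − 140625 = 7413
r = 3096 / √(5120 × 7413) = 3096 / 6160.7272 ≈ 0.503

0.503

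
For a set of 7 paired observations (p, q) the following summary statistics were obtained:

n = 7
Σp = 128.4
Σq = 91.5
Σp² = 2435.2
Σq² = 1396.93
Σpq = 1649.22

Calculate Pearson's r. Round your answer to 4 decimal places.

r = (nΣpq − ΣpΣq) / √[(nΣp² − (Σp)²)(nΣq² − (Σq)²)]
Numerator: 7×1649.22 − 128.4×91.5 = -204.06
Denominator: √[(17046.4 − 16486.56)(9778.51 − 8372.25)] = √[559.84 × 1406.26] = 887.2883
r = -204.06 / 887.2883 ≈ -0.2300

-0.2300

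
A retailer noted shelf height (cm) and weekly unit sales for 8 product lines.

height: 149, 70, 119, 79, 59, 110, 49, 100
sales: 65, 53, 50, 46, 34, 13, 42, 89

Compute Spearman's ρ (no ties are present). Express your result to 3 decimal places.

Rank height: 8, 3, 7, 4, 2, 6, 1, 5
Rank sales: 7, 6, 5, 4, 2, 1, 3, 8
d = rank(height) − rank(sales): 1, -3, 2, 0, 0, 5, -2, -3; Σd² = 52
ρ = 1 − 6Σd² / [n(n²−1)] = 1 − 6×52 / (8×63) = 1 − 312/504 ≈ 0.381

0.381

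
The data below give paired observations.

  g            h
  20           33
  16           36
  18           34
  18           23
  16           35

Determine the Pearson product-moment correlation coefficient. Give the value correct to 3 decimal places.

n = 5, Σg = 88, Σh = 161, Σg² = 1560, Σh² = 5295, Σgh = 2822
nΣgh − ΣgΣh = 14110 − 14168 = -58
nΣg² − (Σg)² = 7800 − 7744 = 56; nΣh² − (Σh)² = 26475 − 25921 = 554
r = -58 / √(56 × 554) = -58 / 176.1363 ≈ -0.329

-0.329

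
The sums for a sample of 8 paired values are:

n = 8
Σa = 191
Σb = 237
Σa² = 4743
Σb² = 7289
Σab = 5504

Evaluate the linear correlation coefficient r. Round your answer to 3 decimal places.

r = (nΣab − ΣaΣb) / √[(nΣa² − (Σa)²)(nΣb² − (Σb)²)]
Numerator: 8×5504 − 191×237 = -1235
Denominator: √[(37944 − 36481)(58312 − 56169)] = √[1463 × 2143] = 1770.6521
r = -1235 / 1770.6521 ≈ -0.697

-0.697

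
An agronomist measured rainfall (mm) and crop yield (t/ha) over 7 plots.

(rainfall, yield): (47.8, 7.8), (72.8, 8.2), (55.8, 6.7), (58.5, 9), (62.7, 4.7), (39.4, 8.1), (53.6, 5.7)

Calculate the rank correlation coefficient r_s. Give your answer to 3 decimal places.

Rank rainfall: 2, 7, 4, 5, 6, 1, 3
Rank yield: 4, 6, 3, 7, 1, 5, 2
d = rank(rainfall) − rank(yield): -2, 1, 1, -2, 5, -4, 1; Σd² = 52
ρ = 1 − 6Σd² / [n(n²−1)] = 1 − 6×52 / (7×48) = 1 − 312/336 ≈ 0.071

0.071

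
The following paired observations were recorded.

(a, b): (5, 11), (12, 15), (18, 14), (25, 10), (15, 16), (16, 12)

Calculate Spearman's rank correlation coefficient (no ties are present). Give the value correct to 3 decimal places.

Rank a: 1, 2, 5, 6, 3, 4
Rank b: 2, 5, 4, 1, 6, 3
d = rank(a) − rank(b): -1, -3, 1, 5, -3, 1; Σd² = 46
ρ = 1 − 6Σd² / [n(n²−1)] = 1 − 6×46 / (6×35) = 1 − 276/210 ≈ -0.314

-0.314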